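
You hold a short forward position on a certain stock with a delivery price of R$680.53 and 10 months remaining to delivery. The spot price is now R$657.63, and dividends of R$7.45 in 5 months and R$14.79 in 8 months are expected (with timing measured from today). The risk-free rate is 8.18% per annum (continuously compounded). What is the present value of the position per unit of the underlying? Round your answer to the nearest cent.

-R$0.74

PV(remaining dividends) I = 7.45·e^(−0.0818·5/12) + 14.79·e^(−0.0818·8/12) = 21.2054
Current forward F = (S − I)·e^(rT) = (657.63 − 21.2054)·e^(0.0818·10/12) = 636.4246 × 1.070544 = 681.3205
Value (long) = (F − K)·e^(−rT) = (681.3205 − 680.53) × 0.934105 = 0.7384
Short position value = −(long value) = -R$0.74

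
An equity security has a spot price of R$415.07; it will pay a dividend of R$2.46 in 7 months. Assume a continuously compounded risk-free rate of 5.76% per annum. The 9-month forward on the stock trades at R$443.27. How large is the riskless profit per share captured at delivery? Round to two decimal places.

PV(dividends) I = 2.46·e^(−0.0576·7/12) = 2.3787
Fair forward F* = (S − I)·e^(rT) = (415.07 − 2.3787)·e^0.043200 = 412.6913 × 1.044147 = 430.9104
Market R$443.27 > fair 430.9104: forward overpriced → cash-and-carry (borrow at r, buy the stock and collect the dividends, short the forward).
Profit at T = |F_mkt − F*| = |443.27 − 430.9104| = R$12.36 per share

R$12.36 per share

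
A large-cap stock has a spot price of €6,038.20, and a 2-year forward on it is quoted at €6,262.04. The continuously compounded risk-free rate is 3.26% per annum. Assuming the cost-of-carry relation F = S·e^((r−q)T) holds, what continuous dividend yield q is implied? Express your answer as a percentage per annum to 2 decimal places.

From F = S·e^((r−q)T): (r − q) = ln(F/S)/T
ln(6262.04/6038.20) = ln(1.037071) = 0.036400
(r − q) = 0.036400 / (2) = 0.018200
q = r − ln(F/S)/T = 0.0326 − 0.018200 = 0.014400
q = 1.44%

1.44%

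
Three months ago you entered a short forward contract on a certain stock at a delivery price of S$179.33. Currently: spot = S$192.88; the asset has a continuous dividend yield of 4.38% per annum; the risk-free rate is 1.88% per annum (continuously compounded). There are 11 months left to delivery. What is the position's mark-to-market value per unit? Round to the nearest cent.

-S$9.02

Current fair forward for the remaining 11 months: F = S·e^((r − q)·T), (r − q) = 0.0188 − 0.0438 = -0.0250
F = 192.88 · e^(-0.0250 × 11/12) = 192.88 × 0.977344 = 188.5101
Value of long forward = (F − K)·e^(−rT) = (188.5101 − 179.33) · e^(−0.0188·11/12)
= 9.1801 × 0.982914 = 9.02
Short position value = −(long value) = -S$9.02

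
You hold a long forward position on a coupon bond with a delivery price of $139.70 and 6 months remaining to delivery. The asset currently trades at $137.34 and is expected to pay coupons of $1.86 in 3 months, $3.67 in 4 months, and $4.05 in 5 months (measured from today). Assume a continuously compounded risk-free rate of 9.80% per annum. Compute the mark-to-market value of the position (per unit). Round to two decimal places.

-$4.93

PV(remaining coupons) I = 1.86·e^(−0.0980·3/12) + 3.67·e^(−0.0980·4/12) + 4.05·e^(−0.0980·5/12) = 9.2550
Current forward F = (S − I)·e^(rT) = (137.34 − 9.2550)·e^(0.0980·6/12) = 128.0850 × 1.050220 = 134.5174
Value (long) = (F − K)·e^(−rT) = (134.5174 − 139.70) × 0.952181 = -4.9348
Value = -$4.93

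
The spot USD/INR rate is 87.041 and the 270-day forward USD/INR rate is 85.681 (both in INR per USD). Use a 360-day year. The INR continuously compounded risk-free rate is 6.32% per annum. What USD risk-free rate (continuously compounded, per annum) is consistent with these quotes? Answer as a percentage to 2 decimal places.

F = S·e^((r_INR − r_USD)T) ⇒ r_USD = r_INR − ln(F/S)/T
ln(85.681/87.041) = -0.015748; /(270/360) = -0.020997
r_USD = 0.0632 + 0.020997 = 0.084197
r_USD = 8.42%

8.42%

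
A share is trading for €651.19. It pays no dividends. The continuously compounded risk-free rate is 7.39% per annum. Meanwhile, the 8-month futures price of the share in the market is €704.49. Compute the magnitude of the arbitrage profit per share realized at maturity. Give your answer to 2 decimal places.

€20.41 per share

Fair futures: F* = S·e^(carry·T), with carry = r = 0.0739
F* = 651.19 · e^(0.0739 × 8/12) = 651.19 · e^0.049267 = 651.19 × 1.050501 = €684.0757
Market €704.49 > fair €684.0757: forward overpriced → cash-and-carry (buy spot, short the forward).
At maturity, profit = |F_mkt − F*| = |704.49 − 684.0757| = €20.41 per share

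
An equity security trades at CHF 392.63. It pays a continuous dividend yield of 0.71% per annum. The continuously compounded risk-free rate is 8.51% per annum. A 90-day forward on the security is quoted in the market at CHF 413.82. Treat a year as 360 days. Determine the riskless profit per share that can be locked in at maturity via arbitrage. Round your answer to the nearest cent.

CHF 13.46 per share

Fair forward: F* = S·e^(carry·T), with carry = (r − q) = 0.0851 − 0.0071 = 0.0780
F* = 392.63 · e^(0.0780 × 90/360) = 392.63 · e^0.019500 = 392.63 × 1.019691 = CHF 400.3613
Market CHF 413.82 > fair CHF 400.3613: forward overpriced → cash-and-carry (buy spot, short the forward).
At maturity, profit = |F_mkt − F*| = |413.82 − 400.3613| = CHF 13.46 per share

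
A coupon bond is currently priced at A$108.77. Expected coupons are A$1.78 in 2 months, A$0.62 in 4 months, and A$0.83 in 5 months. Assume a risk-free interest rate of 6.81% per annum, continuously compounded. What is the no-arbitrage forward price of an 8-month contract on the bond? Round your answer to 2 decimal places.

PV(coupons) I = 1.78·e^(−0.0681·2/12) + 0.62·e^(−0.0681·4/12) + 0.83·e^(−0.0681·5/12)
I = 1.7599 + 0.6061 + 0.8068 = 3.1728
F = (S − I)·e^(rT) = (108.77 − 3.1728) · e^(0.0681·8/12)
= 105.5972 · e^0.045400 = 105.5972 × 1.046446 = A$110.50

A$110.50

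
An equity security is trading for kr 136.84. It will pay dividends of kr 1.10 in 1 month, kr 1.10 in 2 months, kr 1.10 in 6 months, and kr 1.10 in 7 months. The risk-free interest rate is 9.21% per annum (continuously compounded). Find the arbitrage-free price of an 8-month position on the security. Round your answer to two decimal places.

PV(dividends) I = 1.10·e^(−0.0921·1/12) + 1.10·e^(−0.0921·2/12) + 1.10·e^(−0.0921·6/12) + 1.10·e^(−0.0921·7/12)
I = 1.0916 + 1.0832 + 1.0505 + 1.0425 = 4.2678
F = (S − I)·e^(rT) = (136.84 − 4.2678) · e^(0.0921·8/12)
= 132.5722 · e^0.061400 = 132.5722 × 1.063324 = kr 140.97

kr 140.97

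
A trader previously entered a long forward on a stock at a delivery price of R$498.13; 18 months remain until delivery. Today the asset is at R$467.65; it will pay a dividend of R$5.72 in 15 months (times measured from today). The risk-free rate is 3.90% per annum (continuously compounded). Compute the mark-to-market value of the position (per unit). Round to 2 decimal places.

-R$7.62

PV(remaining dividends) I = 5.72·e^(−0.0390·15/12) = 5.4478
Current forward F = (S − I)·e^(rT) = (467.65 − 5.4478)·e^(0.0390·18/12) = 462.2022 × 1.060245 = 490.0476
Value (long) = (F − K)·e^(−rT) = (490.0476 − 498.13) × 0.943178 = -7.6231
Value = -R$7.62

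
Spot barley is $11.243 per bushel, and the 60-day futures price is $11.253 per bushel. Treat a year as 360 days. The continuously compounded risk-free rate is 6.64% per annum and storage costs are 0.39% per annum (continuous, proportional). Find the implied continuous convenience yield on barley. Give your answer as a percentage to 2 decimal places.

6.50%

F = S·e^((r+u−y)T) ⇒ (r+u−y) = ln(F/S)/T
ln(11.253/11.243) = 0.000889; /T ⇒ 0.005334
y = r + u − ln(F/S)/T = 0.0664 + 0.0039 − 0.005334 = 0.064966
y = 6.50%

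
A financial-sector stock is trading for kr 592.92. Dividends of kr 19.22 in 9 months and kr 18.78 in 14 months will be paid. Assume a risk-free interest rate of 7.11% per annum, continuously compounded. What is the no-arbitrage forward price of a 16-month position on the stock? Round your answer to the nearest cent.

kr 612.84

PV(dividends) I = 19.22·e^(−0.0711·9/12) + 18.78·e^(−0.0711·14/12)
I = 18.2219 + 17.2851 = 35.5070
F = (S − I)·e^(rT) = (592.92 − 35.5070) · e^(0.0711·16/12)
= 557.4130 · e^0.094800 = 557.4130 × 1.099439 = kr 612.84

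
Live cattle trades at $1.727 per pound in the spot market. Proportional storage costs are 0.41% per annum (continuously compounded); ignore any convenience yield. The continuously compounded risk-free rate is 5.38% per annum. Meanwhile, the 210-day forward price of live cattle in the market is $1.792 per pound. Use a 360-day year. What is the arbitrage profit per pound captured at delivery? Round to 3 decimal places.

Fair forward: F* = S·e^(carry·T), with carry = (r + u) = 0.0538 + 0.0041 = 0.0579
F* = 1.727 · e^(0.0579 × 210/360) = 1.727 · e^0.033775 = 1.727 × 1.034352 = $1.7863
Market $1.792 > fair $1.7863: forward overpriced → cash-and-carry (buy spot, short the forward).
At maturity, profit = |F_mkt − F*| = |1.792 − 1.7863| = $0.006 per pound

$0.006 per pound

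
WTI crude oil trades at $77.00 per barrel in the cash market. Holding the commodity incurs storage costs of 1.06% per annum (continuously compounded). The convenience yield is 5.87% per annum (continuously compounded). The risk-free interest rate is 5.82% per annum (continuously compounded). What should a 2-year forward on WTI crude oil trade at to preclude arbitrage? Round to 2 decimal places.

Net carry = r + u − y = 0.0582 + 0.0106 − 0.0587 = 0.0101
F = S·e^((r+u−y)T) = 77.00 · e^(0.0101 × 2) = 77.00 · e^0.020200
= 77.00 × 1.020405 = $78.57 per barrel

$78.57 per barrel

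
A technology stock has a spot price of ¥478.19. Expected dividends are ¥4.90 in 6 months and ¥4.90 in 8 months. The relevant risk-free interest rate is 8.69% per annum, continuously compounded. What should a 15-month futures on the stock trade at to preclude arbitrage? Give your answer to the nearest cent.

¥522.67

PV(dividends) I = 4.90·e^(−0.0869·6/12) + 4.90·e^(−0.0869·8/12)
I = 4.6917 + 4.6242 = 9.3159
F = (S − I)·e^(rT) = (478.19 − 9.3159) · e^(0.0869·15/12)
= 468.8741 · e^0.108625 = 468.8741 × 1.114744 = ¥522.67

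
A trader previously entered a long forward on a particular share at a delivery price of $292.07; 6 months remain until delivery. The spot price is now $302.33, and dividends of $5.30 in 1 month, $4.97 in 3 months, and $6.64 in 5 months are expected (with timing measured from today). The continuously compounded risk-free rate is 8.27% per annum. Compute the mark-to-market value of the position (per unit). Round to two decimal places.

PV(remaining dividends) I = 5.30·e^(−0.0827·1/12) + 4.97·e^(−0.0827·3/12) + 6.64·e^(−0.0827·5/12) = 16.5470
Current forward F = (S − I)·e^(rT) = (302.33 − 16.5470)·e^(0.0827·6/12) = 285.7830 × 1.042217 = 297.8479
Value (long) = (F − K)·e^(−rT) = (297.8479 − 292.07) × 0.959493 = 5.5439
Value = $5.54

$5.54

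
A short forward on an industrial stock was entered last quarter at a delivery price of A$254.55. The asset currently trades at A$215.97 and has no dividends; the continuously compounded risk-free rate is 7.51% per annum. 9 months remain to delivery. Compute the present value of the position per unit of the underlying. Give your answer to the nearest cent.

A$24.64

Current fair forward for the remaining 9 months: F = S·e^(r·T), r = 0.0751
F = 215.97 · e^(0.0751 × 9/12) = 215.97 × 1.057941 = 228.4835
Value of long forward = (F − K)·e^(−rT) = (228.4835 − 254.55) · e^(−0.0751·9/12)
= -26.0665 × 0.945232 = -24.64
Short position value = −(long value) = A$24.64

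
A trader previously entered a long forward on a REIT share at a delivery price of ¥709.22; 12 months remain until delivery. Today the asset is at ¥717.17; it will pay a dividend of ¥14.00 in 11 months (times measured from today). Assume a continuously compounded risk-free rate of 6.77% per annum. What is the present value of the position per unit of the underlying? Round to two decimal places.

PV(remaining dividends) I = 14.00·e^(−0.0677·11/12) = 13.1576
Current forward F = (S − I)·e^(rT) = (717.17 − 13.1576)·e^(0.0677·12/12) = 704.0124 × 1.070044 = 753.3242
Value (long) = (F − K)·e^(−rT) = (753.3242 − 709.22) × 0.934541 = 41.2172
Value = ¥41.22

¥41.22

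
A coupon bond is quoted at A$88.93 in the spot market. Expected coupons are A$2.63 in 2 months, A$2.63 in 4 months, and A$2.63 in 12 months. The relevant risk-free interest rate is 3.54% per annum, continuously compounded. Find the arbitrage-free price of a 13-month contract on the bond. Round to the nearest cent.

PV(coupons) I = 2.63·e^(−0.0354·2/12) + 2.63·e^(−0.0354·4/12) + 2.63·e^(−0.0354·12/12)
I = 2.6145 + 2.5991 + 2.5385 = 7.7521
F = (S − I)·e^(rT) = (88.93 − 7.7521) · e^(0.0354·13/12)
= 81.1779 · e^0.038350 = 81.1779 × 1.039095 = A$84.35

A$84.35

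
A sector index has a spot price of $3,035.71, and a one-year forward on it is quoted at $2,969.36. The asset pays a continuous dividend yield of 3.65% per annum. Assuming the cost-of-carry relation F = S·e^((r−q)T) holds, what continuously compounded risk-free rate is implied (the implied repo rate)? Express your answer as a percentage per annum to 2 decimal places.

1.44%

From F = S·e^((r−q)T): (r − q) = ln(F/S)/T
ln(2969.36/3035.71) = ln(0.978143) = -0.022099
(r − q) = -0.022099 / (12/12) = -0.022099
r = ln(F/S)/T + q = -0.022099 + 0.0365 = 0.014401
r = 1.44%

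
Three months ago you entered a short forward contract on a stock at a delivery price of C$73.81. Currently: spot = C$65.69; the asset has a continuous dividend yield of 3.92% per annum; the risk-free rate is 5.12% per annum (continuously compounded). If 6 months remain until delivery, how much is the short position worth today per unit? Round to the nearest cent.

Current fair forward for the remaining 6 months: F = S·e^((r − q)·T), (r − q) = 0.0512 − 0.0392 = 0.0120
F = 65.69 · e^(0.0120 × 6/12) = 65.69 × 1.006018 = 66.0853
Value of long forward = (F − K)·e^(−rT) = (66.0853 − 73.81) · e^(−0.0512·6/12)
= -7.7247 × 0.974725 = -7.53
Short position value = −(long value) = C$7.53

C$7.53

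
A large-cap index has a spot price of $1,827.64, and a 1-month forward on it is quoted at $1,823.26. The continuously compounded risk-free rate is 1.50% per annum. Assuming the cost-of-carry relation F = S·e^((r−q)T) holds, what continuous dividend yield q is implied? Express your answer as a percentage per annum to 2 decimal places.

From F = S·e^((r−q)T): (r − q) = ln(F/S)/T
ln(1823.26/1827.64) = ln(0.997603) = -0.002400
(r − q) = -0.002400 / (1/12) = -0.028800
q = r − ln(F/S)/T = 0.0150 + 0.028800 = 0.043800
q = 4.38%

4.38%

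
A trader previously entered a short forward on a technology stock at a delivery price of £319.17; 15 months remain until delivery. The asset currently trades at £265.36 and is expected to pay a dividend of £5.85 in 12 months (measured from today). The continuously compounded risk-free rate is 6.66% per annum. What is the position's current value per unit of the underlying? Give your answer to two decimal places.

£33.79

PV(remaining dividends) I = 5.85·e^(−0.0666·12/12) = 5.4731
Current forward F = (S − I)·e^(rT) = (265.36 − 5.4731)·e^(0.0666·15/12) = 259.8869 × 1.086813 = 282.4485
Value (long) = (F − K)·e^(−rT) = (282.4485 − 319.17) × 0.920121 = -33.7882
Short position value = −(long value) = £33.79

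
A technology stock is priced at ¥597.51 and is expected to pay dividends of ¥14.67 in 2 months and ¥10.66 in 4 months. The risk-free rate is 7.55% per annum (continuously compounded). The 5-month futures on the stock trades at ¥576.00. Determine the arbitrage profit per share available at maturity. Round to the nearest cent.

¥14.93 per share

PV(dividends) I = 14.67·e^(−0.0755·2/12) + 10.66·e^(−0.0755·4/12) = 24.8816
Fair futures F* = (S − I)·e^(rT) = (597.51 − 24.8816)·e^0.031458 = 572.6284 × 1.031958 = 590.9285
Market ¥576.00 < fair 590.9285: forward underpriced → reverse cash-and-carry (short the stock, invest proceeds at r, pay the dividends, go long the forward).
Profit at T = |F_mkt − F*| = |576.00 − 590.9285| = ¥14.93 per share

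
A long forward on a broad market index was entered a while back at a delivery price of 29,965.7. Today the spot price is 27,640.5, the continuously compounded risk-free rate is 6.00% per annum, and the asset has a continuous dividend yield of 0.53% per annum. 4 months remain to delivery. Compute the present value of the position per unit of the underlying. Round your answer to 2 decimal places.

Current fair forward for the remaining 4 months: F = S·e^((r − q)·T), (r − q) = 0.0600 − 0.0053 = 0.0547
F = 27640.5 · e^(0.0547 × 4/12) = 27640.5 × 1.01840058 = 28149.1012
Value of long forward = (F − K)·e^(−rT) = (28149.1012 − 29965.7) · e^(−0.0600·4/12)
= -1816.5988 × 0.98019867 = -1780.63

-1780.63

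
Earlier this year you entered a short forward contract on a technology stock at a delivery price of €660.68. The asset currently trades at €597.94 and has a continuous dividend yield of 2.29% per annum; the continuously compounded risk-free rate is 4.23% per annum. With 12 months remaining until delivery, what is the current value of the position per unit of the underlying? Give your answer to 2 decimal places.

Current fair forward for the remaining 12 months: F = S·e^((r − q)·T), (r − q) = 0.0423 − 0.0229 = 0.0194
F = 597.94 · e^(0.0194 × 12/12) = 597.94 × 1.019589 = 609.6530
Value of long forward = (F − K)·e^(−rT) = (609.6530 − 660.68) · e^(−0.0423·12/12)
= -51.0270 × 0.958582 = -48.91
Short position value = −(long value) = €48.91

€48.91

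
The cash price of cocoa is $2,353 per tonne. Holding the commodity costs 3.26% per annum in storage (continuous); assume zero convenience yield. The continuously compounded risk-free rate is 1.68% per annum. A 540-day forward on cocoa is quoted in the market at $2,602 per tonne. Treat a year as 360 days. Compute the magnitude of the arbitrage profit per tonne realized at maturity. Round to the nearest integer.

$68 per tonne

Fair forward: F* = S·e^(carry·T), with carry = (r + u) = 0.0168 + 0.0326 = 0.0494
F* = 2353 · e^(0.0494 × 540/360) = 2353 · e^0.074100 = 2353 × 1.076914 = $2533.9786
Market $2602 > fair $2533.9786: forward overpriced → cash-and-carry (buy spot, short the forward).
At maturity, profit = |F_mkt − F*| = |2602 − 2533.9786| = $68 per tonne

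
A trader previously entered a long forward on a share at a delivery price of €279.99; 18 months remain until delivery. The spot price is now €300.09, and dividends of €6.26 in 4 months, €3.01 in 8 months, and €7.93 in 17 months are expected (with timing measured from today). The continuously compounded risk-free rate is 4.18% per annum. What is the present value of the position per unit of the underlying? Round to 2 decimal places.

€20.54

PV(remaining dividends) I = 6.26·e^(−0.0418·4/12) + 3.01·e^(−0.0418·8/12) + 7.93·e^(−0.0418·17/12) = 16.5747
Current forward F = (S − I)·e^(rT) = (300.09 − 16.5747)·e^(0.0418·18/12) = 283.5153 × 1.064707 = 301.8607
Value (long) = (F − K)·e^(−rT) = (301.8607 − 279.99) × 0.939225 = 20.5415
Value = €20.54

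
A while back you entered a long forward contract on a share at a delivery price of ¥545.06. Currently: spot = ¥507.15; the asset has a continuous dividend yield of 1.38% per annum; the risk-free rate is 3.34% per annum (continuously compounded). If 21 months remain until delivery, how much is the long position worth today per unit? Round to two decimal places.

Current fair forward for the remaining 21 months: F = S·e^((r − q)·T), (r − q) = 0.0334 − 0.0138 = 0.0196
F = 507.15 · e^(0.0196 × 21/12) = 507.15 × 1.034895 = 524.8470
Value of long forward = (F − K)·e^(−rT) = (524.8470 − 545.06) · e^(−0.0334·21/12)
= -20.2130 × 0.943225 = -19.07

-¥19.07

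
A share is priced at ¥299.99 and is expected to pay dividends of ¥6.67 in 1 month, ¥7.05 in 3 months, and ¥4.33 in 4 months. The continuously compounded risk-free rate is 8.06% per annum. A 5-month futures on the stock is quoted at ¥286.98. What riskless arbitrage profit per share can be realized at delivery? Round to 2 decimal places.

¥4.90 per share

PV(dividends) I = 6.67·e^(−0.0806·1/12) + 7.05·e^(−0.0806·3/12) + 4.33·e^(−0.0806·4/12) = 17.7499
Fair futures F* = (S − I)·e^(rT) = (299.99 − 17.7499)·e^0.033583 = 282.2401 × 1.034153 = 291.8794
Market ¥286.98 < fair 291.8794: forward underpriced → reverse cash-and-carry (short the stock, invest proceeds at r, pay the dividends, go long the forward).
Profit at T = |F_mkt − F*| = |286.98 − 291.8794| = ¥4.90 per share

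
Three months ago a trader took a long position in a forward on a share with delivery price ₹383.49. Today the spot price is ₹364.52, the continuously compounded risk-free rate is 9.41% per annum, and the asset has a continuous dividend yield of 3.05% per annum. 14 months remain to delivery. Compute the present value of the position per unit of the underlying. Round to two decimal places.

₹8.16

Current fair forward for the remaining 14 months: F = S·e^((r − q)·T), (r − q) = 0.0941 − 0.0305 = 0.0636
F = 364.52 · e^(0.0636 × 14/12) = 364.52 × 1.077022 = 392.5961
Value of long forward = (F − K)·e^(−rT) = (392.5961 − 383.49) · e^(−0.0941·14/12)
= 9.1061 × 0.896028 = 8.16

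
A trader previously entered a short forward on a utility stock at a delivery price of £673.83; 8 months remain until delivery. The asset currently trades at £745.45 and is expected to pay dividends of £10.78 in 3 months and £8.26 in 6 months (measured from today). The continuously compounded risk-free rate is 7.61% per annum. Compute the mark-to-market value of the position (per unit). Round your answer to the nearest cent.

-£86.42

PV(remaining dividends) I = 10.78·e^(−0.0761·3/12) + 8.26·e^(−0.0761·6/12) = 18.5285
Current forward F = (S − I)·e^(rT) = (745.45 − 18.5285)·e^(0.0761·8/12) = 726.9215 × 1.052042 = 764.7519
Value (long) = (F − K)·e^(−rT) = (764.7519 − 673.83) × 0.950532 = 86.4242
Short position value = −(long value) = -£86.42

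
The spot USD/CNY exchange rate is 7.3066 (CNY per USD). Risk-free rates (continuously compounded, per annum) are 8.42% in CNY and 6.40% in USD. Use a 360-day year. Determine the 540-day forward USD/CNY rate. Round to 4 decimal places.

7.5314

F = S·e^((r_CNY − r_USD)T) = 7.3066 · e^((0.0842 − 0.0640) × 540/360)
= 7.3066 · e^0.030300 = 7.3066 × 1.030764
F = 7.5314 CNY per USD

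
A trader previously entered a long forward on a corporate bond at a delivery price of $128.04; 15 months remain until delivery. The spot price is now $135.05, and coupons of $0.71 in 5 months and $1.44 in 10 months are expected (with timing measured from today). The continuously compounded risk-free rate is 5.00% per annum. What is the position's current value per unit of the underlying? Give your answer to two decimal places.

$12.69

PV(remaining coupons) I = 0.71·e^(−0.0500·5/12) + 1.44·e^(−0.0500·10/12) = 2.0766
Current forward F = (S − I)·e^(rT) = (135.05 − 2.0766)·e^(0.0500·15/12) = 132.9734 × 1.064494 = 141.5494
Value (long) = (F − K)·e^(−rT) = (141.5494 − 128.04) × 0.939413 = 12.6909
Value = $12.69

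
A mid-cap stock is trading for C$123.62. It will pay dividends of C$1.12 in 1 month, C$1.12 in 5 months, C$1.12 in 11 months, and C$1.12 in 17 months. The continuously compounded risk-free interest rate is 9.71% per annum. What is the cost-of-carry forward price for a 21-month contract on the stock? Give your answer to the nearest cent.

C$141.55

PV(dividends) I = 1.12·e^(−0.0971·1/12) + 1.12·e^(−0.0971·5/12) + 1.12·e^(−0.0971·11/12) + 1.12·e^(−0.0971·17/12)
I = 1.1110 + 1.0756 + 1.0246 + 0.9761 = 4.1873
F = (S − I)·e^(rT) = (123.62 − 4.1873) · e^(0.0971·21/12)
= 119.4327 · e^0.169925 = 119.4327 × 1.185216 = C$141.55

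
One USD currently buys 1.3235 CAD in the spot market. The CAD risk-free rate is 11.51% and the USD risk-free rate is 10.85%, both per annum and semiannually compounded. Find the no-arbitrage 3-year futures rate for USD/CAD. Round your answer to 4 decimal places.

1.3486

By covered interest parity, F = S · (1+r_CAD/2)^(2T) / (1+r_USD/2)^(2T)
= 1.3235 × 1.398961 / 1.372972 = 1.3235 × 1.018929
F = 1.3486 CAD per USD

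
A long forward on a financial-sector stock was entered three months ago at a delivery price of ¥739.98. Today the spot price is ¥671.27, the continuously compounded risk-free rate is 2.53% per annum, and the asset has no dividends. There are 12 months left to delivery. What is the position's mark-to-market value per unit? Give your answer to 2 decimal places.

Current fair forward for the remaining 12 months: F = S·e^(r·T), r = 0.0253
F = 671.27 · e^(0.0253 × 12/12) = 671.27 × 1.025623 = 688.4700
Value of long forward = (F − K)·e^(−rT) = (688.4700 − 739.98) · e^(−0.0253·12/12)
= -51.5100 × 0.975017 = -50.22

-¥50.22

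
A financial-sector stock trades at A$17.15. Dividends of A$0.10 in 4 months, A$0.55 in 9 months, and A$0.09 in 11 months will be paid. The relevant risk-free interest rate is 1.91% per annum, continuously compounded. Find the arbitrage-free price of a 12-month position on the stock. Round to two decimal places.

PV(dividends) I = 0.10·e^(−0.0191·4/12) + 0.55·e^(−0.0191·9/12) + 0.09·e^(−0.0191·11/12)
I = 0.0994 + 0.5422 + 0.0884 = 0.7300
F = (S − I)·e^(rT) = (17.15 − 0.7300) · e^(0.0191·12/12)
= 16.4200 · e^0.019100 = 16.4200 × 1.019284 = A$16.74

A$16.74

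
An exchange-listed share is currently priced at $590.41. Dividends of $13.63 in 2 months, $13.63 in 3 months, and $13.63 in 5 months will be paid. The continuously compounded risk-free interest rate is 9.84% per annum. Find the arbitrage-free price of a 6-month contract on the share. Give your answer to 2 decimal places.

PV(dividends) I = 13.63·e^(−0.0984·2/12) + 13.63·e^(−0.0984·3/12) + 13.63·e^(−0.0984·5/12)
I = 13.4083 + 13.2988 + 13.0825 = 39.7896
F = (S − I)·e^(rT) = (590.41 − 39.7896) · e^(0.0984·6/12)
= 550.6204 · e^0.049200 = 550.6204 × 1.050430 = $578.39

$578.39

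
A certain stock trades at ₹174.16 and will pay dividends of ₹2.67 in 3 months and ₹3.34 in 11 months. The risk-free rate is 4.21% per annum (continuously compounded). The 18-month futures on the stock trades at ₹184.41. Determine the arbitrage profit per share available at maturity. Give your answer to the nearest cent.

PV(dividends) I = 2.67·e^(−0.0421·3/12) + 3.34·e^(−0.0421·11/12) = 5.8556
Fair futures F* = (S − I)·e^(rT) = (174.16 − 5.8556)·e^0.063150 = 168.3044 × 1.065187 = 179.2757
Market ₹184.41 > fair 179.2757: forward overpriced → cash-and-carry (borrow at r, buy the stock and collect the dividends, short the forward).
Profit at T = |F_mkt − F*| = |184.41 − 179.2757| = ₹5.13 per share

₹5.13 per share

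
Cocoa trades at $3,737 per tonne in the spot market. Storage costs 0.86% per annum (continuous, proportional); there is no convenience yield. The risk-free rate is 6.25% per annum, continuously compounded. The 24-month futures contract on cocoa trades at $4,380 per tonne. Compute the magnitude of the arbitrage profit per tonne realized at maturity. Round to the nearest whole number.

Fair futures: F* = S·e^(carry·T), with carry = (r + u) = 0.0625 + 0.0086 = 0.0711
F* = 3737 · e^(0.0711 × 24/12) = 3737 · e^0.142200 = 3737 × 1.152807 = $4308.0398
Market $4380 > fair $4308.0398: forward overpriced → cash-and-carry (buy spot, short the forward).
At maturity, profit = |F_mkt − F*| = |4380 − 4308.0398| = $72 per tonne

$72 per tonne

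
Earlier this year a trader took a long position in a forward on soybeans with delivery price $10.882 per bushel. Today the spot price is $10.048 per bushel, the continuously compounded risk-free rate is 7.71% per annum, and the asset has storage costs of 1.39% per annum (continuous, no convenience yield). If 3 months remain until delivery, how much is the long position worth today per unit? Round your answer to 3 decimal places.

-$0.591 per bushel

Current fair forward for the remaining 3 months: F = S·e^((r + u)·T), (r + u) = 0.0771 + 0.0139 = 0.0910
F = 10.048 · e^(0.0910 × 3/12) = 10.048 × 1.023011 = 10.2792
Value of long forward = (F − K)·e^(−rT) = (10.2792 − 10.882) · e^(−0.0771·3/12)
= -0.6028 × 0.980910 = -0.591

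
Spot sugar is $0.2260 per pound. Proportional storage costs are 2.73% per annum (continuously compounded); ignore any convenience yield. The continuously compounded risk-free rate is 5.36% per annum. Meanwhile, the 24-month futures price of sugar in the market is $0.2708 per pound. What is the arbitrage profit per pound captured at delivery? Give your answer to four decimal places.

$0.0051 per pound

Fair futures: F* = S·e^(carry·T), with carry = (r + u) = 0.0536 + 0.0273 = 0.0809
F* = 0.2260 · e^(0.0809 × 24/12) = 0.2260 · e^0.161800 = 0.2260 × 1.175625 = $0.2657
Market $0.2708 > fair $0.2657: forward overpriced → cash-and-carry (buy spot, short the forward).
At maturity, profit = |F_mkt − F*| = |0.2708 − 0.2657| = $0.0051 per pound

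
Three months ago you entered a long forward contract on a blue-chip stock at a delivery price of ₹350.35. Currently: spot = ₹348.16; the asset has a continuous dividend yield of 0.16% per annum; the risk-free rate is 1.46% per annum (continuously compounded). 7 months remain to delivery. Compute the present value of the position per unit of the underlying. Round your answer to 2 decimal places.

Current fair forward for the remaining 7 months: F = S·e^((r − q)·T), (r − q) = 0.0146 − 0.0016 = 0.0130
F = 348.16 · e^(0.0130 × 7/12) = 348.16 × 1.007612 = 350.8102
Value of long forward = (F − K)·e^(−rT) = (350.8102 − 350.35) · e^(−0.0146·7/12)
= 0.4602 × 0.991519 = 0.46

₹0.46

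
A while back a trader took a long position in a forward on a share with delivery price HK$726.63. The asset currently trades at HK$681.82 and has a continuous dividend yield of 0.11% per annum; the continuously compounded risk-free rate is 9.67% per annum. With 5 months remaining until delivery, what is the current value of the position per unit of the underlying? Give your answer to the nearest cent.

Current fair forward for the remaining 5 months: F = S·e^((r − q)·T), (r − q) = 0.0967 − 0.0011 = 0.0956
F = 681.82 · e^(0.0956 × 5/12) = 681.82 × 1.040637 = 709.5271
Value of long forward = (F − K)·e^(−rT) = (709.5271 − 726.63) · e^(−0.0967·5/12)
= -17.1029 × 0.960509 = -16.43

-HK$16.43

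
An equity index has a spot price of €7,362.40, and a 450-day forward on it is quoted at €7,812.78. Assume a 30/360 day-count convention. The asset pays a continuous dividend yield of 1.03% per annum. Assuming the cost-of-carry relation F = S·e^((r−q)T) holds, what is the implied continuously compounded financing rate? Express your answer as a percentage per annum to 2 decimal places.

5.78%

From F = S·e^((r−q)T): (r − q) = ln(F/S)/T
ln(7812.78/7362.40) = ln(1.061173) = 0.059375
(r − q) = 0.059375 / (450/360) = 0.047500
r = ln(F/S)/T + q = 0.047500 + 0.0103 = 0.057800
r = 5.78%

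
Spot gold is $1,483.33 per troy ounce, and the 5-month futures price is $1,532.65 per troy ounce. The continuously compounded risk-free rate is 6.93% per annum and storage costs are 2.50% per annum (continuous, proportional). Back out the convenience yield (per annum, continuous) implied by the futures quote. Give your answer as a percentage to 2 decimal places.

1.58%

F = S·e^((r+u−y)T) ⇒ (r+u−y) = ln(F/S)/T
ln(1532.65/1483.33) = 0.032709; /T ⇒ 0.078502
y = r + u − ln(F/S)/T = 0.0693 + 0.0250 − 0.078502 = 0.015798
y = 1.58%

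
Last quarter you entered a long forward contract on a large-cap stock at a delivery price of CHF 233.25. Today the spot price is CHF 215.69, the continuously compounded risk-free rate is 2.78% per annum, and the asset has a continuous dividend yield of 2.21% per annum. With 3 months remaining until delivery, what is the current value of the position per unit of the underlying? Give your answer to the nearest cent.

Current fair forward for the remaining 3 months: F = S·e^((r − q)·T), (r − q) = 0.0278 − 0.0221 = 0.0057
F = 215.69 · e^(0.0057 × 3/12) = 215.69 × 1.001426 = 215.9976
Value of long forward = (F − K)·e^(−rT) = (215.9976 − 233.25) · e^(−0.0278·3/12)
= -17.2524 × 0.993074 = -17.13

-CHF 17.13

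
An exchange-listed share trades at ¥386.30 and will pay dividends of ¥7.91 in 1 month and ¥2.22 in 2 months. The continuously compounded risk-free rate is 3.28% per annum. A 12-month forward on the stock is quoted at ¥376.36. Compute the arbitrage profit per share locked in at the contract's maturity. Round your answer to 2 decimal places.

¥12.39 per share

PV(dividends) I = 7.91·e^(−0.0328·1/12) + 2.22·e^(−0.0328·2/12) = 10.0963
Fair forward F* = (S − I)·e^(rT) = (386.30 − 10.0963)·e^0.032800 = 376.2037 × 1.033344 = 388.7478
Market ¥376.36 < fair 388.7478: forward underpriced → reverse cash-and-carry (short the stock, invest proceeds at r, pay the dividends, go long the forward).
Profit at T = |F_mkt − F*| = |376.36 − 388.7478| = ¥12.39 per share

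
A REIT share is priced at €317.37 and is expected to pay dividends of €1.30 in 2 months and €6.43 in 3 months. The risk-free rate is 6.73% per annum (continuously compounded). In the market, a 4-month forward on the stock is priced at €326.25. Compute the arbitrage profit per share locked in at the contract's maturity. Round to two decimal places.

PV(dividends) I = 1.30·e^(−0.0673·2/12) + 6.43·e^(−0.0673·3/12) = 7.6082
Fair forward F* = (S − I)·e^(rT) = (317.37 − 7.6082)·e^0.022433 = 309.7618 × 1.022687 = 316.7894
Market €326.25 > fair 316.7894: forward overpriced → cash-and-carry (borrow at r, buy the stock and collect the dividends, short the forward).
Profit at T = |F_mkt − F*| = |326.25 − 316.7894| = €9.46 per share

€9.46 per share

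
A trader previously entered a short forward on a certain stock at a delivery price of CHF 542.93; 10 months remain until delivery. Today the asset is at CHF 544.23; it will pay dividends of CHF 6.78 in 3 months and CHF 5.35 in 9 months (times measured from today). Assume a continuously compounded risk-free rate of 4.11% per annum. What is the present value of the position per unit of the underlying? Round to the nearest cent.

-CHF 7.68

PV(remaining dividends) I = 6.78·e^(−0.0411·3/12) + 5.35·e^(−0.0411·9/12) = 11.8983
Current forward F = (S − I)·e^(rT) = (544.23 − 11.8983)·e^(0.0411·10/12) = 532.3317 × 1.034843 = 550.8797
Value (long) = (F − K)·e^(−rT) = (550.8797 − 542.93) × 0.966330 = 7.6820
Short position value = −(long value) = -CHF 7.68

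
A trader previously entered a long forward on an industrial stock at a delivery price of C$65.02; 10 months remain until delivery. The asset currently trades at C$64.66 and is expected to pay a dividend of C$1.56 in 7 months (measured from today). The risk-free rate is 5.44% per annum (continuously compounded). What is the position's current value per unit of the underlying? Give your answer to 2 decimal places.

C$1.01

PV(remaining dividends) I = 1.56·e^(−0.0544·7/12) = 1.5113
Current forward F = (S − I)·e^(rT) = (64.66 − 1.5113)·e^(0.0544·10/12) = 63.1487 × 1.046377 = 66.0773
Value (long) = (F − K)·e^(−rT) = (66.0773 − 65.02) × 0.955679 = 1.0104
Value = C$1.01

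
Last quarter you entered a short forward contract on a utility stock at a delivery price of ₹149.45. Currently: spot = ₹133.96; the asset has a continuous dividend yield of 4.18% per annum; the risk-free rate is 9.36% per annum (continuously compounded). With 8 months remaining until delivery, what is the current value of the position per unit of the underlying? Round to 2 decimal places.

₹10.13

Current fair forward for the remaining 8 months: F = S·e^((r − q)·T), (r − q) = 0.0936 − 0.0418 = 0.0518
F = 133.96 · e^(0.0518 × 8/12) = 133.96 × 1.035137 = 138.6670
Value of long forward = (F − K)·e^(−rT) = (138.6670 − 149.45) · e^(−0.0936·8/12)
= -10.7830 × 0.939507 = -10.13
Short position value = −(long value) = ₹10.13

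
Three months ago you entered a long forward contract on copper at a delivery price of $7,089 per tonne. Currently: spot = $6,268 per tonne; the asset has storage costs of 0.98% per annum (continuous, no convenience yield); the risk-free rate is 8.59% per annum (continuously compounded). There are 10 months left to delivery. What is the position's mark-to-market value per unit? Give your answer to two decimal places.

Current fair forward for the remaining 10 months: F = S·e^((r + u)·T), (r + u) = 0.0859 + 0.0098 = 0.0957
F = 6268 · e^(0.0957 × 10/12) = 6268 × 1.08301628 = 6788.3460
Value of long forward = (F − K)·e^(−rT) = (6788.3460 − 7089) · e^(−0.0859·10/12)
= -300.6540 × 0.93091870 = -279.88

-$279.88 per tonne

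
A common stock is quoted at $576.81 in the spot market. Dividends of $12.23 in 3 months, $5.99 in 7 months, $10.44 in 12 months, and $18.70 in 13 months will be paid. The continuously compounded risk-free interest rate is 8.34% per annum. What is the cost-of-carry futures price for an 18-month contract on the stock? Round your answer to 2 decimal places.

$603.39

PV(dividends) I = 12.23·e^(−0.0834·3/12) + 5.99·e^(−0.0834·7/12) + 10.44·e^(−0.0834·12/12) + 18.70·e^(−0.0834·13/12)
I = 11.9776 + 5.7056 + 9.6046 + 17.0845 = 44.3723
F = (S − I)·e^(rT) = (576.81 − 44.3723) · e^(0.0834·18/12)
= 532.4377 · e^0.125100 = 532.4377 × 1.133262 = $603.39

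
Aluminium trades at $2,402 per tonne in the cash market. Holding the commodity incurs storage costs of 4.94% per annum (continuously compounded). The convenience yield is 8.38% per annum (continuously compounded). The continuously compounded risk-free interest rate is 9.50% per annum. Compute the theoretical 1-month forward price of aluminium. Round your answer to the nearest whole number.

Net carry = r + u − y = 0.0950 + 0.0494 − 0.0838 = 0.0606
F = S·e^((r+u−y)T) = 2402 · e^(0.0606 × 1/12) = 2402 · e^0.005050
= 2402 × 1.005063 = $2,414 per tonne

$2,414 per tonne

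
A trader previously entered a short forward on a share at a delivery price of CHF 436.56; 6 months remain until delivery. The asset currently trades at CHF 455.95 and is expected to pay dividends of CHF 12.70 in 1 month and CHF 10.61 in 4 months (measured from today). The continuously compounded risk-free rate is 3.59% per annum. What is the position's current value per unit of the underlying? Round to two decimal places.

-CHF 4.01

PV(remaining dividends) I = 12.70·e^(−0.0359·1/12) + 10.61·e^(−0.0359·4/12) = 23.1459
Current forward F = (S − I)·e^(rT) = (455.95 − 23.1459)·e^(0.0359·6/12) = 432.8041 × 1.018112 = 440.6430
Value (long) = (F − K)·e^(−rT) = (440.6430 − 436.56) × 0.982210 = 4.0104
Short position value = −(long value) = -CHF 4.01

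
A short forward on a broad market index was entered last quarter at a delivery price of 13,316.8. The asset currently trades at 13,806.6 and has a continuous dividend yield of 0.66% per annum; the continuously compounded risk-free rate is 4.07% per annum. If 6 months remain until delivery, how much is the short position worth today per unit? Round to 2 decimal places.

Current fair forward for the remaining 6 months: F = S·e^((r − q)·T), (r − q) = 0.0407 − 0.0066 = 0.0341
F = 13806.6 · e^(0.0341 × 6/12) = 13806.6 × 1.01719618 = 14044.0208
Value of long forward = (F − K)·e^(−rT) = (14044.0208 − 13316.8) · e^(−0.0407·6/12)
= 727.2208 × 0.97985566 = 712.57
Short position value = −(long value) = -712.57

-712.57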